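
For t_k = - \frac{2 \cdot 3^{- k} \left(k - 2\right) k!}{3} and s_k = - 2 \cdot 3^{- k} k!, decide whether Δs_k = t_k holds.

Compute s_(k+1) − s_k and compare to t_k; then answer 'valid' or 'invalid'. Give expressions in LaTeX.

valid (s_(k+1) − s_k reduces to t_k)

s_(k+1) = -2*factorial(k + 1)/(3*3**k)
s_(k+1) − s_k = -2*(k - 2)*factorial(k)/(3*3**k)
(s_(k+1) − s_k) − t_k = 0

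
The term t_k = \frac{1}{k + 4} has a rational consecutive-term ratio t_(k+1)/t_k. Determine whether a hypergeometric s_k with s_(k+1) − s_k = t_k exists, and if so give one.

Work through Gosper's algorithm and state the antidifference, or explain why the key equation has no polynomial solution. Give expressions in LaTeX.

Ratio r(k) = (k + 4)/(k + 5).
Take A(k)=k + 4, B(k)=k + 5, C(k)=1.
Solve (k + 4)·f(k+1) − (k + 4)·f(k) = 1.
From deg A=1, deg B=1, deg C=0: d=0.
Write f(k) = c0. Then LHS − RHS = -1, requiring -1 = 0: contradictory. No certificate.

no hypergeometric antidifference exists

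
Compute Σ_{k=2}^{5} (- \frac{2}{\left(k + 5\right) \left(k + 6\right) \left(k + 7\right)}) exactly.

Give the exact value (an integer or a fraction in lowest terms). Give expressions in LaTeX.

Σ = -19/1848

The ratio is (k + 5)/(k + 8).
Gosper form: A/B · C(k+1)/C(k) with A=k + 5, B=k + 8, C=1.
Need (k + 5)·f(k+1) − (k + 7)·f(k) = 1.
Bound: deg f ≤ 2.
Match coefficients ⇒ f(k) = k*(k + 11)/60.
R(k) = B(k−1)·f(k)/C(k) = k*(k + 7)*(k + 11)/60; s_k = R·t_k = k*(-k - 11)/(30*(k + 5)*(k + 6)).
Δs = -2/(k**3 + 18*k**2 + 107*k + 210), as required.
Σ_(k=2)^(5) t_k = s_(6) − s_(2) = -17/660 − (-13/840) = -19/1848.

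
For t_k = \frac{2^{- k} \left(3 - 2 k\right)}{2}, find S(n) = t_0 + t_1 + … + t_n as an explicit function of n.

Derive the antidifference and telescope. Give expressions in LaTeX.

The ratio is (2*k - 1)/(2*(2*k - 3)).
A = 1/2, B = 1, C = k - 3/2.
Need (1/2)·f(k+1) − (1)·f(k) = k - 3/2.
deg f ≤ 1 (via 0,0,1).
A polynomial solution: f(k) = 1 - 2*k.
R(k) = B(k−1)·f(k)/C(k) = -2*(2*k - 1)/(2*k - 3); s_k = R·t_k = (2*k - 1)/2**k.
Δs = (3 - 2*k)/(2*2**k), as required.
Evaluate: s_(n+1) = 2**(-n - 1)*(2*n + 1); subtract s_(0) = -1 ⇒ S(n) = 1 + n/2**n + 1/(2*2**n).

S(n) = 1 + 2^{- n} n + \frac{2^{- n}}{2}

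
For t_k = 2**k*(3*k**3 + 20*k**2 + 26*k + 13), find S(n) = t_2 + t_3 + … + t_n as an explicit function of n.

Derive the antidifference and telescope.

S(n) = 6*2**n*n**3 + 22*2**n*n**2 + 26*2**n*n + 16*2**n - 140

Compute t_(k+1)/t_k: get 2*(3*k**3 + 29*k**2 + 75*k + 62)/(3*k**3 + 20*k**2 + 26*k + 13).
Factor: A=2; B=1; C=k**3 + 20*k**2/3 + 26*k/3 + 13/3.
Set up (2)·f(k+1) − (1)·f(k) − (k**3 + 20*k**2/3 + 26*k/3 + 13/3) = 0.
d = 3 from the (0,0,3) case.
Coefficient equations give f(k) = (3*k**3 + 2*k**2 + 3)/3.
So s_k = (B(k−1)f/C)·t_k = ((3*k**3 + 2*k**2 + 3)/(3*k**3 + 20*k**2 + 26*k + 13))·t_k = 2**k*(3*k**3 + 2*k**2 + 3).
Check: Δs_k = 2**k*(3*k**3 + 20*k**2 + 26*k + 13). ✓
s_(n+1) = 2**(n + 1)*(3*n**3 + 11*n**2 + 13*n + 8) and s_(2) = 140, so S(n) = 6*2**n*n**3 + 22*2**n*n**2 + 26*2**n*n + 16*2**n - 140.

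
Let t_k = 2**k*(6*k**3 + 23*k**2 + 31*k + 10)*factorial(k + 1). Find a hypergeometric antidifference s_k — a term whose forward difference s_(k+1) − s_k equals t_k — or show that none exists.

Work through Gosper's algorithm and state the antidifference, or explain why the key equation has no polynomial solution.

s_k = 2**k*(k + 1)*(3*k - 2)*factorial(k + 1)

Compute t_(k+1)/t_k: get 2*(6*k**4 + 53*k**3 + 177*k**2 + 260*k + 140)/(6*k**3 + 23*k**2 + 31*k + 10).
A = 2*k + 4, B = 1, C = k**3 + 23*k**2/6 + 31*k/6 + 5/3.
f must satisfy (2*k + 4)·f(k+1) − (1)·f(k) = k**3 + 23*k**2/6 + 31*k/6 + 5/3.
Degrees (1,0,3) ⇒ d ≤ 2.
Solving with deg f ≤ 2: f(k) = (k + 1)*(3*k - 2)/6.
So s_k = (B(k−1)f/C)·t_k = ((k + 1)*(3*k - 2)/(6*k**3 + 23*k**2 + 31*k + 10))·t_k = 2**k*(k + 1)*(3*k - 2)*factorial(k + 1).
s_(k+1) − s_k = 2**k*(6*k**3 + 23*k**2 + 31*k + 10)*factorial(k + 1) = t_k.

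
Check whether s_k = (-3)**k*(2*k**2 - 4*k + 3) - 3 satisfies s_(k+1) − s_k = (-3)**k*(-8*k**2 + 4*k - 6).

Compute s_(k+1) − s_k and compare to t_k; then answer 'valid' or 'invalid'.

s_(k+1) = -6*(-3)**k*k**2 - 3*(-3)**k - 3
s_(k+1) − s_k = (-3)**k*(-8*k**2 + 4*k - 6)
(s_(k+1) − s_k) − t_k = 0

valid; difference matches t_k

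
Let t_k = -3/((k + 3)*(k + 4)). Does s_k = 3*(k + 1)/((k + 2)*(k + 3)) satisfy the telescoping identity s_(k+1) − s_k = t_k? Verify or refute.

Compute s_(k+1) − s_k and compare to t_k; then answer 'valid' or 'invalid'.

s_(k+1) = 3*(k + 2)/((k + 3)*(k + 4))
s_(k+1) − s_k = -3*k/(k**3 + 9*k**2 + 26*k + 24)
(s_(k+1) − s_k) − t_k = 6/(k**3 + 9*k**2 + 26*k + 24)

Invalid: residual 6/(k**3 + 9*k**2 + 26*k + 24) ≠ 0.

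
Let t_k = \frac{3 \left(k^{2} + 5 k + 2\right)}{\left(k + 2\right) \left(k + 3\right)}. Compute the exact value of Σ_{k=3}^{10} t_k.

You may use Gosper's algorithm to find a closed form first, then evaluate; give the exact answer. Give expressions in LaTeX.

Σ = 1464/65

r(k) = (k + 2)*(5*k + (k + 1)**2 + 7)/((k + 4)*(k**2 + 5*k + 2)) after simplifying.
Normal form (A,B,C) = (k + 2, k + 4, k**2 + 5*k + 2).
Set up (k + 2)·f(k+1) − (k + 3)·f(k) − (k**2 + 5*k + 2) = 0.
deg f ≤ 2 (via 1,1,2).
Solving with deg f ≤ 2: f(k) = k**2.
R(k) = B(k−1)·f(k)/C(k) = k**2*(k + 3)/(k**2 + 5*k + 2); s_k = R·t_k = 3*k**2/(k + 2).
s_(k+1) − s_k = 3*(k**2 + 5*k + 2)/(k**2 + 5*k + 6) = t_k.
Σ_(k=3)^(10) t_k = s_(11) − s_(3) = 363/13 − (27/5) = 1464/65.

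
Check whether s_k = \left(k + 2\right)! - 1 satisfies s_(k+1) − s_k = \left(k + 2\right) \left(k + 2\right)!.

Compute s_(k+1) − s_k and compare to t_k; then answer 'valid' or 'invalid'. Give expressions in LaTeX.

s_(k+1) = factorial(k + 3) - 1
s_(k+1) − s_k = (k + 2)*factorial(k + 2)
(s_(k+1) − s_k) − t_k = 0

Valid: the claim telescopes to t_k.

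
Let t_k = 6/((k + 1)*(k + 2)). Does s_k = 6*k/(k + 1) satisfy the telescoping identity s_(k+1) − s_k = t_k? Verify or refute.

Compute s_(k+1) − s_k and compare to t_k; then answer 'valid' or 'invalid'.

s_(k+1) = 6*(k + 1)/(k + 2)
s_(k+1) − s_k = 6/(k**2 + 3*k + 2)
(s_(k+1) − s_k) − t_k = 0

Valid: the claim telescopes to t_k.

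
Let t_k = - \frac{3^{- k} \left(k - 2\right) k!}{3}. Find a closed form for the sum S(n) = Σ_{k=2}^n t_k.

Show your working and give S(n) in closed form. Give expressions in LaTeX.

r(k) = (k**2 - 1)/(3*(k - 2)) after simplifying.
Normal form (A,B,C) = (k/3 + 1/3, 1, k - 2).
Solve (k/3 + 1/3)·f(k+1) − (1)·f(k) = k - 2.
From deg A=1, deg B=0, deg C=1: d=0.
Solving with deg f ≤ 0: f(k) = 3.
Get s_k = R·t_k = -factorial(k)/3**k with R(k) = B(k−1)f(k)/C(k) = 3/(k - 2).
Verify: -(k - 2)*factorial(k)/(3*3**k) matches t_k.
Evaluate: s_(n+1) = -3**(-n - 1)*factorial(n + 1); subtract s_(2) = -2/9 ⇒ S(n) = 2/9 - factorial(n + 1)/(3*3**n).

S(n) = \frac{2}{9} - \frac{3^{- n} \left(n + 1\right)!}{3}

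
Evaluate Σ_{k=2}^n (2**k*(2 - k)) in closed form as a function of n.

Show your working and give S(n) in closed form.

S(n) = -2*2**n*n + 6*2**n - 8

r(k) = 2*(k - 1)/(k - 2) after simplifying.
Gosper form: A/B · C(k+1)/C(k) with A=2, B=1, C=k - 2.
Need (2)·f(k+1) − (1)·f(k) = k - 2.
Degrees (0,0,1) ⇒ d ≤ 1.
Solve for f: f(k) = k - 4 (degree 1 ≤ 1).
Then R = B(k−1)f/C = (k - 4)/(k - 2), so s_k = R(k)·t_k = 2**k*(4 - k).
Verify: 2**k*(2 - k) matches t_k.
Telescope: S(n) = s_(n+1) − s_(2) = 2**(n + 1)*(3 - n) − (8) = -2*2**n*n + 6*2**n - 8.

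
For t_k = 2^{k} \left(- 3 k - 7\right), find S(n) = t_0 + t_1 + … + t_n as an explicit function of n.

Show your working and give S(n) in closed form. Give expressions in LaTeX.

S(n) = - 6 \cdot 2^{n} n - 8 \cdot 2^{n} + 1

r(k) = 2*(3*k + 10)/(3*k + 7) after simplifying.
A = 2, B = 1, C = k + 7/3.
Key eq: (2)·f(k+1) = (1)·f(k) + (k + 7/3).
From deg A=0, deg B=0, deg C=1: d=1.
Coefficient equations give f(k) = (3*k + 1)/3.
So s_k = (B(k−1)f/C)·t_k = ((3*k + 1)/(3*k + 7))·t_k = 2**k*(-3*k - 1).
Check: Δs_k = 2**k*(-3*k - 7). ✓
Evaluate: s_(n+1) = 2**(n + 1)*(-3*n - 4); subtract s_(0) = -1 ⇒ S(n) = -6*2**n*n - 8*2**n + 1.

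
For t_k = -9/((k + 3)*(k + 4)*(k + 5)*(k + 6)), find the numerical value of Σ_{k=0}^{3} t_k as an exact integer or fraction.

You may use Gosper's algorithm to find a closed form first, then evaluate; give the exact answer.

Σ = -37/840

Step 1: r(k) = (k + 3)/(k + 7).
So A=k + 3 and B=k + 7, with C=1.
f must satisfy (k + 3)·f(k+1) − (k + 6)·f(k) = 1.
Degrees (1,1,0) ⇒ d ≤ 3.
Solving with deg f ≤ 3: f(k) = k*(k**2 + 12*k + 47)/180.
Certificate R = B(k−1)f/C = k*(k + 6)*(k**2 + 12*k + 47)/180 gives s_k = k*(-k**2 - 12*k - 47)/(20*(k + 3)*(k + 4)*(k + 5)).
s_(k+1) − s_k = -9/(k**4 + 18*k**3 + 119*k**2 + 342*k + 360) = t_k.
Telescoping: Σ = s_(4) − s_(0) = -37/840 − (0) = -37/840.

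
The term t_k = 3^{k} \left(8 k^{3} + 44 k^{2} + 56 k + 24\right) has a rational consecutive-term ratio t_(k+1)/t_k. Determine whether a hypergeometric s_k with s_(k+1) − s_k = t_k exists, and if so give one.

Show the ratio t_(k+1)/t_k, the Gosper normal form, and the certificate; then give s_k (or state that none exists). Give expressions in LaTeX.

s_k = 3^{k} \left(4 k^{3} + 4 k^{2} - 2 k + 3\right)

Ratio r(k) = 3*(2*k**3 + 17*k**2 + 42*k + 33)/(2*k**3 + 11*k**2 + 14*k + 6).
Gosper form: A/B · C(k+1)/C(k) with A=3, B=1, C=k**3 + 11*k**2/2 + 7*k + 3.
Key eq: (3)·f(k+1) = (1)·f(k) + (k**3 + 11*k**2/2 + 7*k + 3).
Bound: deg f ≤ 3.
Solving with deg f ≤ 3: f(k) = (4*k**3 + 4*k**2 - 2*k + 3)/8.
Get s_k = R·t_k = 3**k*(4*k**3 + 4*k**2 - 2*k + 3) with R(k) = B(k−1)f(k)/C(k) = (4*k**3 + 4*k**2 - 2*k + 3)/(4*(2*k**3 + 11*k**2 + 14*k + 6)).
Verify: 3**k*(8*k**3 + 44*k**2 + 56*k + 24) matches t_k.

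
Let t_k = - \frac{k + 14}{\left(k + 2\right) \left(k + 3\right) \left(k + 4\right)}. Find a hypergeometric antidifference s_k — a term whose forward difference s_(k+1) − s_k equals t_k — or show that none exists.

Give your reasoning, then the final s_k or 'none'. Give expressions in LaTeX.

s_k = \frac{k \left(- 4 k - 17\right)}{3 \left(k + 2\right) \left(k + 3\right)}

Step 1: r(k) = (k + 2)*(k + 15)/((k + 5)*(k + 14)).
Take A(k)=k + 2, B(k)=k + 5, C(k)=k + 14.
Need (k + 2)·f(k+1) − (k + 4)·f(k) = k + 14.
d = 2 from the (1,1,1) case.
Solving with deg f ≤ 2: f(k) = k*(4*k + 17)/3.
Then R = B(k−1)f/C = k*(k + 4)*(4*k + 17)/(3*(k + 14)), so s_k = R(k)·t_k = k*(-4*k - 17)/(3*(k + 2)*(k + 3)).
s_(k+1) − s_k = (-k - 14)/(k**3 + 9*k**2 + 26*k + 24) = t_k.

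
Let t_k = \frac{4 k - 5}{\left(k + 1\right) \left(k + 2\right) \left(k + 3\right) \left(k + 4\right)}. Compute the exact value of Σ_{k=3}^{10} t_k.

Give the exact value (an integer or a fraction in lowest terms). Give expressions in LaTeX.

r(k) = (k + 1)*(4*k - 1)/((k + 5)*(4*k - 5)) after simplifying.
Take A(k)=k + 1, B(k)=k + 5, C(k)=k - 5/4.
Solve (k + 1)·f(k+1) − (k + 4)·f(k) = k - 5/4.
From deg A=1, deg B=1, deg C=1: d=3.
A polynomial solution: f(k) = -k*(k**2 + 6*k + 23)/24.
Get s_k = R·t_k = k*(-k**2 - 6*k - 23)/(6*(k + 1)*(k + 2)*(k + 3)) with R(k) = B(k−1)f(k)/C(k) = -k*(k + 4)*(k**2 + 6*k + 23)/(6*(4*k - 5)).
Verify: (4*k - 5)/(k**4 + 10*k**3 + 35*k**2 + 50*k + 24) matches t_k.
Evaluate s at k=11 and k=3: -55/312 and -5/24; difference 5/156.

Σ = 5/156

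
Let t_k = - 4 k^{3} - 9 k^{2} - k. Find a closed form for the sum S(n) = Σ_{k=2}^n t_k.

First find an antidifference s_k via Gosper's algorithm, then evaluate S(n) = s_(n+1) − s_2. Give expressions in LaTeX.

S(n) = - n^{4} - 5 n^{3} - 6 n^{2} - 2 n + 14

t_(k+1)/t_k = (4*k**3 + 21*k**2 + 31*k + 14)/(k*(4*k**2 + 9*k + 1)).
Factor: A=1; B=1; C=k**3 + 9*k**2/4 + k/4.
Set up (1)·f(k+1) − (1)·f(k) − (k**3 + 9*k**2/4 + k/4) = 0.
Bound: deg f ≤ 4.
Coefficient equations give f(k) = k*(k - 1)*(k**2 + 2*k - 1)/4.
Then R = B(k−1)f/C = (k - 1)*(k**2 + 2*k - 1)/(4*k**2 + 9*k + 1), so s_k = R(k)·t_k = k*(-k**3 - k**2 + 3*k - 1).
s_(k+1) − s_k = k*(-4*k**2 - 9*k - 1) = t_k.
Σ_(k=2)^n t_k = s_(n+1) − s_(2) = (n*(-n**3 - 5*n**2 - 6*n - 2)) − (-14), i.e. -n**4 - 5*n**3 - 6*n**2 - 2*n + 14.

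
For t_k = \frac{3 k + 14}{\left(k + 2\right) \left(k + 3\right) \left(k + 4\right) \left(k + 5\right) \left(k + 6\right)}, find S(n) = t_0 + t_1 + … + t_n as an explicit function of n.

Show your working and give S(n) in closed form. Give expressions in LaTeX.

Compute t_(k+1)/t_k: get (k + 2)*(3*k + 17)/((k + 7)*(3*k + 14)).
So A=k + 2 and B=k + 7, with C=k + 14/3.
Set up (k + 2)·f(k+1) − (k + 6)·f(k) − (k + 14/3) = 0.
Degrees (1,1,1) ⇒ d ≤ 4.
A polynomial solution: f(k) = k*(k + 4)*(k**2 + 10*k + 31)/90.
So s_k = (B(k−1)f/C)·t_k = (k*(k + 4)*(k + 6)*(k**2 + 10*k + 31)/(30*(3*k + 14)))·t_k = k*(k**2 + 10*k + 31)/(30*(k**3 + 10*k**2 + 31*k + 30)).
Δs = (3*k + 14)/(k**5 + 20*k**4 + 155*k**3 + 580*k**2 + 1044*k + 720), as required.
Telescope: S(n) = s_(n+1) − s_(0) = (n**3 + 13*n**2 + 54*n + 42)/(30*(n**3 + 13*n**2 + 54*n + 72)) − (0) = (n**3 + 13*n**2 + 54*n + 42)/(30*(n**3 + 13*n**2 + 54*n + 72)).

S(n) = \frac{n^{3} + 13 n^{2} + 54 n + 42}{30 \left(n^{3} + 13 n^{2} + 54 n + 72\right)}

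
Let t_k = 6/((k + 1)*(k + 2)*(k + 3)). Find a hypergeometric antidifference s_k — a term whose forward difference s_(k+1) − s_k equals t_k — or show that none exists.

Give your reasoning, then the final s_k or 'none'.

s_k = 3*k*(k + 3)/(2*(k + 1)*(k + 2))

The ratio is (k + 1)/(k + 4).
So A=k + 1 and B=k + 4, with C=1.
Key eq: (k + 1)·f(k+1) = (k + 3)·f(k) + (1).
Bound: deg f ≤ 2.
Coefficient equations give f(k) = k*(k + 3)/4.
Certificate R = B(k−1)f/C = k*(k + 3)**2/4 gives s_k = 3*k*(k + 3)/(2*(k + 1)*(k + 2)).
Verify: 6/(k**3 + 6*k**2 + 11*k + 6) matches t_k.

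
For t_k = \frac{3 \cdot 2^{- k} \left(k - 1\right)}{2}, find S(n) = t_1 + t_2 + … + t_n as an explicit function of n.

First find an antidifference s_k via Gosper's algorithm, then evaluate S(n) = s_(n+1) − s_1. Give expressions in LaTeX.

t_(k+1)/t_k = k/(2*(k - 1)).
A = 1/2, B = 1, C = k - 1.
Set up (1/2)·f(k+1) − (1)·f(k) − (k - 1) = 0.
Degrees (0,0,1) ⇒ d ≤ 1.
Coefficient equations give f(k) = -2*k.
Then R = B(k−1)f/C = -2*k/(k - 1), so s_k = R(k)·t_k = -3*k/2**k.
Δs = 3*(k - 1)/(2*2**k), as required.
s_(n+1) = 3*2**(-n - 1)*(-n - 1) and s_(1) = -3/2, so S(n) = 3*2**(-n - 1)*(2**n - n - 1).

S(n) = 3 \cdot 2^{- n - 1} \left(2^{n} - n - 1\right)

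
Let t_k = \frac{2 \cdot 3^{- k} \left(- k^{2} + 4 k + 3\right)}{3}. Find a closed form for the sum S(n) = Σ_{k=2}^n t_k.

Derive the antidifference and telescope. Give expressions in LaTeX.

r(k) = (k**2 - 2*k - 6)/(3*(k**2 - 4*k - 3)) after simplifying.
Take A(k)=1/3, B(k)=1, C(k)=k**2 - 4*k - 3.
Key eq: (1/3)·f(k+1) = (1)·f(k) + (k**2 - 4*k - 3).
Bound: deg f ≤ 2.
A polynomial solution: f(k) = -3*(k - 4)*(k + 1)/2.
Certificate R = B(k−1)f/C = -3*(k - 4)*(k + 1)/(2*(k**2 - 4*k - 3)) gives s_k = (k**2 - 3*k - 4)/3**k.
Verify: 2*(-k**2 + 4*k + 3)/(3*3**k) matches t_k.
Σ_(k=2)^n t_k = s_(n+1) − s_(2) = (3**(-n - 1)*(n**2 - n - 6)) − (-2/3), i.e. 3**(-n - 1)*(2*3**n + n**2 - n - 6).

S(n) = 3^{- n - 1} \left(2 \cdot 3^{n} + n^{2} - n - 6\right)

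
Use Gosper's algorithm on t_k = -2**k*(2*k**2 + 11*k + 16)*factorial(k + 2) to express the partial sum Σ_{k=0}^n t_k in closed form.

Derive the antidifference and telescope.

Step 1: r(k) = 2*(2*k**3 + 21*k**2 + 74*k + 87)/(2*k**2 + 11*k + 16).
Factor: A=2*k + 6; B=1; C=k**2 + 11*k/2 + 8.
Key eq: (2*k + 6)·f(k+1) = (1)·f(k) + (k**2 + 11*k/2 + 8).
Degrees (1,0,2) ⇒ d ≤ 1.
A polynomial solution: f(k) = (k + 2)/2.
Get s_k = R·t_k = -2**k*(k + 2)*factorial(k + 2) with R(k) = B(k−1)f(k)/C(k) = (k + 2)/(2*k**2 + 11*k + 16).
Δs = -2**k*(2*k**2 + 11*k + 16)*factorial(k + 2), as required.
Telescope: S(n) = s_(n+1) − s_(0) = -2**(n + 1)*(n + 3)*factorial(n + 3) − (-4) = -2*2**n*n*factorial(n + 3) - 6*2**n*factorial(n + 3) + 4.

S(n) = -2*2**n*n*factorial(n + 3) - 6*2**n*factorial(n + 3) + 4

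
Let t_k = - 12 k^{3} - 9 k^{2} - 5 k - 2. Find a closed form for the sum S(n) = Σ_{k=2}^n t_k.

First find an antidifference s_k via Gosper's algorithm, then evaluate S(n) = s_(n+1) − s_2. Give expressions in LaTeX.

S(n) = - 3 n^{4} - 9 n^{3} - 10 n^{2} - 6 n + 28

r(k) = (12*k**3 + 45*k**2 + 59*k + 28)/(12*k**3 + 9*k**2 + 5*k + 2) after simplifying.
A = 1, B = 1, C = k**3 + 3*k**2/4 + 5*k/12 + 1/6.
Solve (1)·f(k+1) − (1)·f(k) = k**3 + 3*k**2/4 + 5*k/12 + 1/6.
Degrees (0,0,3) ⇒ d ≤ 4.
Solving with deg f ≤ 4: f(k) = k*(3*k**3 - 3*k**2 + k + 1)/12.
Get s_k = R·t_k = k*(-3*k**3 + 3*k**2 - k - 1) with R(k) = B(k−1)f(k)/C(k) = k*(3*k**3 - 3*k**2 + k + 1)/(12*k**3 + 9*k**2 + 5*k + 2).
Check: Δs_k = -12*k**3 - 9*k**2 - 5*k - 2. ✓
Σ_(k=2)^n t_k = s_(n+1) − s_(2) = (-3*n**4 - 9*n**3 - 10*n**2 - 6*n - 2) − (-30), i.e. -3*n**4 - 9*n**3 - 10*n**2 - 6*n + 28.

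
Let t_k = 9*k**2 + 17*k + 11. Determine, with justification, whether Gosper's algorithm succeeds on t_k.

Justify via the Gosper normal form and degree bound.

Yes. s_k = k*(3*k**2 + 4*k + 4).

Ratio r(k) = (9*k**2 + 35*k + 37)/(9*k**2 + 17*k + 11).
Factor: A=1; B=1; C=k**2 + 17*k/9 + 11/9.
f must satisfy (1)·f(k+1) − (1)·f(k) = k**2 + 17*k/9 + 11/9.
Degrees (0,0,2) ⇒ d ≤ 3.
Solve for f: f(k) = k*(3*k**2 + 4*k + 4)/9 (degree 3 ≤ 3).
Get s_k = R·t_k = k*(3*k**2 + 4*k + 4) with R(k) = B(k−1)f(k)/C(k) = k*(3*k**2 + 4*k + 4)/(9*k**2 + 17*k + 11).
Δs = 9*k**2 + 17*k + 11, as required.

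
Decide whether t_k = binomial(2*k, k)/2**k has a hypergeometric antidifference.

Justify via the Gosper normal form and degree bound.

No. Not Gosper-summable.

The ratio is (2*k + 1)/(k + 1).
Gosper form: A/B · C(k+1)/C(k) with A=2*k + 1, B=k + 1, C=1.
Need (2*k + 1)·f(k+1) − (k)·f(k) = 1.
Bound: deg f ≤ -1.
d = -1 < 0 ⇒ no nonzero polynomial f; not summable.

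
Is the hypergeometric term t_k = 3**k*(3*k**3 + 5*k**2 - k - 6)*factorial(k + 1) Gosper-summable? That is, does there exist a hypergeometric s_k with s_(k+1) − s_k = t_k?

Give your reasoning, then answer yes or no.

r(k) = 3*(3*k**4 + 20*k**3 + 46*k**2 + 37*k + 2)/(3*k**3 + 5*k**2 - k - 6) after simplifying.
Gosper form: A/B · C(k+1)/C(k) with A=3*k + 6, B=1, C=k**3 + 5*k**2/3 - k/3 - 2.
Need (3*k + 6)·f(k+1) − (1)·f(k) = k**3 + 5*k**2/3 - k/3 - 2.
From deg A=1, deg B=0, deg C=3: d=2.
Match coefficients ⇒ f(k) = k*(k - 2)/3.
Then R = B(k−1)f/C = k*(k - 2)/(3*k**3 + 5*k**2 - k - 6), so s_k = R(k)·t_k = 3**k*k*(k - 2)*factorial(k + 1).
s_(k+1) − s_k = 3**k*(3*k**3 + 5*k**2 - k - 6)*factorial(k + 1) = t_k.

Yes. s_k = 3**k*k*(k - 2)*factorial(k + 1).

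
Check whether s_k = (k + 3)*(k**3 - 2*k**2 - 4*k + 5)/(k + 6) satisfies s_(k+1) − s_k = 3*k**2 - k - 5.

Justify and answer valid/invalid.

s_(k+1) = k*(k**3 + 5*k**2 - k - 20)/(k + 7)
s_(k+1) − s_k = (3*k**4 + 32*k**3 + 51*k**2 - 86*k - 105)/(k**2 + 13*k + 42)
(s_(k+1) − s_k) − t_k = 3*(-2*k**3 - 19*k**2 + 7*k + 35)/(k**2 + 13*k + 42)

Invalid: residual 3*(-2*k**3 - 19*k**2 + 7*k + 35)/(k**2 + 13*k + 42) ≠ 0.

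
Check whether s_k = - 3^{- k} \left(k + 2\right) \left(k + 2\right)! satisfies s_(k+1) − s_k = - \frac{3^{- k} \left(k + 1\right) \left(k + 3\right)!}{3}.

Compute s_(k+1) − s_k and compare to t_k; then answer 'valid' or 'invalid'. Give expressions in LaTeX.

Invalid: residual \frac{3^{- k} k \left(k + 2\right)!}{3} ≠ 0.

s_(k+1) = -(k + 3)*factorial(k + 3)/(3*3**k)
s_(k+1) − s_k = -(k**2 + 3*k + 3)*factorial(k + 2)/(3*3**k)
(s_(k+1) − s_k) − t_k = k*factorial(k + 2)/(3*3**k)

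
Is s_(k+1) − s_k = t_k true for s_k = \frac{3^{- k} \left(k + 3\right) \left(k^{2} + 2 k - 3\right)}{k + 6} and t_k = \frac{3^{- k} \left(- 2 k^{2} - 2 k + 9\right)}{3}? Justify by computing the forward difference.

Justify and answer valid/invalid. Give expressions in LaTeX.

Invalid: residual \frac{3^{- k} \left(2 k^{3} + 17 k^{2} + 9 k - 63\right)}{k^{2} + 13 k + 42} ≠ 0.

s_(k+1) = k*(k**2 + 8*k + 16)/(3*3**k*(k + 7))
s_(k+1) − s_k = (-2*k**4 - 22*k**3 - 50*k**2 + 60*k + 189)/(3*3**k*(k**2 + 13*k + 42))
(s_(k+1) − s_k) − t_k = (2*k**3 + 17*k**2 + 9*k - 63)/(3**k*(k**2 + 13*k + 42))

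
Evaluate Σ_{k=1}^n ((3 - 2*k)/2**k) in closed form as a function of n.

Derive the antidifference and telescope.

S(n) = (-2**n + 2*n + 1)/2**n

r(k) = (2*k - 1)/(2*(2*k - 3)) after simplifying.
Factor: A=1/2; B=1; C=k - 3/2.
Need (1/2)·f(k+1) − (1)·f(k) = k - 3/2.
Bound: deg f ≤ 1.
A polynomial solution: f(k) = 1 - 2*k.
R(k) = B(k−1)·f(k)/C(k) = -2*(2*k - 1)/(2*k - 3); s_k = R·t_k = 2*(2*k - 1)/2**k.
s_(k+1) − s_k = (3 - 2*k)/2**k = t_k.
Σ_(k=1)^n t_k = s_(n+1) − s_(1) = ((2*n + 1)/2**n) − (1), i.e. (-2**n + 2*n + 1)/2**n.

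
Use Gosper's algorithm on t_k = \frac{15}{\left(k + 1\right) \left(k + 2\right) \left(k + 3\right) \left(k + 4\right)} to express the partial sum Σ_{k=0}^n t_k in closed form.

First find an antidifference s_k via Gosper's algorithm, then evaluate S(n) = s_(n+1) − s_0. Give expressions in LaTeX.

S(n) = \frac{5 \left(n^{3} + 9 n^{2} + 26 n + 18\right)}{6 \left(n^{3} + 9 n^{2} + 26 n + 24\right)}

Compute t_(k+1)/t_k: get (k + 1)/(k + 5).
Factor: A=k + 1; B=k + 5; C=1.
Solve (k + 1)·f(k+1) − (k + 4)·f(k) = 1.
Degrees (1,1,0) ⇒ d ≤ 3.
A polynomial solution: f(k) = k*(k**2 + 6*k + 11)/18.
Then R = B(k−1)f/C = k*(k + 4)*(k**2 + 6*k + 11)/18, so s_k = R(k)·t_k = 5*k*(k**2 + 6*k + 11)/(6*(k + 1)*(k + 2)*(k + 3)).
Check: Δs_k = 15/(k**4 + 10*k**3 + 35*k**2 + 50*k + 24). ✓
Σ_(k=0)^n t_k = s_(n+1) − s_(0) = (5*(n**3 + 9*n**2 + 26*n + 18)/(6*(n**3 + 9*n**2 + 26*n + 24))) − (0), i.e. 5*(n**3 + 9*n**2 + 26*n + 18)/(6*(n**3 + 9*n**2 + 26*n + 24)).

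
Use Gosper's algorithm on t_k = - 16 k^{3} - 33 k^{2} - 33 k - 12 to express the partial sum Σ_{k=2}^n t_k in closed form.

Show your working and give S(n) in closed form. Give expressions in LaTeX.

r(k) = (16*k**3 + 81*k**2 + 147*k + 94)/(16*k**3 + 33*k**2 + 33*k + 12) after simplifying.
A = 1, B = 1, C = k**3 + 33*k**2/16 + 33*k/16 + 3/4.
Set up (1)·f(k+1) − (1)·f(k) − (k**3 + 33*k**2/16 + 33*k/16 + 3/4) = 0.
Degrees (0,0,3) ⇒ d ≤ 4.
A polynomial solution: f(k) = k*(4*k**3 + 3*k**2 + 4*k + 1)/16.
So s_k = (B(k−1)f/C)·t_k = (k*(4*k**3 + 3*k**2 + 4*k + 1)/(16*k**3 + 33*k**2 + 33*k + 12))·t_k = k*(-4*k**3 - 3*k**2 - 4*k - 1).
Δs = -16*k**3 - 33*k**2 - 33*k - 12, as required.
Evaluate: s_(n+1) = -4*n**4 - 19*n**3 - 37*n**2 - 34*n - 12; subtract s_(2) = -106 ⇒ S(n) = -4*n**4 - 19*n**3 - 37*n**2 - 34*n + 94.

S(n) = - 4 n^{4} - 19 n^{3} - 37 n^{2} - 34 n + 94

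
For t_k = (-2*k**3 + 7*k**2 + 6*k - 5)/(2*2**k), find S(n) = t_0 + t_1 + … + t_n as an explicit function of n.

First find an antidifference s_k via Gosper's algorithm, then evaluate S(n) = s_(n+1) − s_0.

S(n) = 2**(-n - 1)*(-2**(n + 3) + 2*n**3 + 5*n**2 + 2*n + 3)

Compute t_(k+1)/t_k: get (2*k**3 - k**2 - 14*k - 6)/(2*(2*k**3 - 7*k**2 - 6*k + 5)).
Take A(k)=1/2, B(k)=1, C(k)=k**3 - 7*k**2/2 - 3*k + 5/2.
Need (1/2)·f(k+1) − (1)·f(k) = k**3 - 7*k**2/2 - 3*k + 5/2.
From deg A=0, deg B=0, deg C=3: d=3.
Coefficient equations give f(k) = -2*k**3 + k**2 + 2*k - 4.
Then R = B(k−1)f/C = -2*(2*k**3 - k**2 - 2*k + 4)/(2*k**3 - 7*k**2 - 6*k + 5), so s_k = R(k)·t_k = (2*k**3 - k**2 - 2*k + 4)/2**k.
Δs = (-2*k**3 + 7*k**2 + 6*k - 5)/(2*2**k), as required.
s_(n+1) = 2**(-n - 1)*(2*n**3 + 5*n**2 + 2*n + 3) and s_(0) = 4, so S(n) = 2**(-n - 1)*(-2**(n + 3) + 2*n**3 + 5*n**2 + 2*n + 3).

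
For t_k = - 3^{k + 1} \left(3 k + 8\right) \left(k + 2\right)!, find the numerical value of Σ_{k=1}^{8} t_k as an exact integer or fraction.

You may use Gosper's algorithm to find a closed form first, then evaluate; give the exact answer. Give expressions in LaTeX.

Ratio r(k) = 3*(k + 3)*(3*k + 11)/(3*k + 8).
So A=3*k + 9 and B=1, with C=k + 8/3.
Need (3*k + 9)·f(k+1) − (1)·f(k) = k + 8/3.
Bound: deg f ≤ 0.
Solve for f: f(k) = 1/3 (degree 0 ≤ 0).
So s_k = (B(k−1)f/C)·t_k = (1/(3*k + 8))·t_k = -3**(k + 1)*factorial(k + 2).
Verify: -3**(k + 1)*(3*k + 8)*factorial(k + 2) matches t_k.
Sum = s_(9) − s_(1); s_(9) = -2357047123200, s_(1) = -54 ⇒ -2357047123146.

Σ = -2357047123146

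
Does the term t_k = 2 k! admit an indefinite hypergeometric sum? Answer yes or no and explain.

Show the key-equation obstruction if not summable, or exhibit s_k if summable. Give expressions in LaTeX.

The ratio is k + 1.
Factor: A=k + 1; B=1; C=1.
Set up (k + 1)·f(k+1) − (1)·f(k) − (1) = 0.
Bound: deg f ≤ -1.
d = -1 < 0 ⇒ no nonzero polynomial f; not summable.

No — negative degree bound, so no certificate f.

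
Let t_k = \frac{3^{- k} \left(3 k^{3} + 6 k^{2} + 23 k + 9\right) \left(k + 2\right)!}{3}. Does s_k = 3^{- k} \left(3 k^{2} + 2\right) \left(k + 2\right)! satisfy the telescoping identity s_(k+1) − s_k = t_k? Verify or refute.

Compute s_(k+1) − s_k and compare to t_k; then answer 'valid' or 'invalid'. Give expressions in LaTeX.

s_(k+1) = (3*k**2 + 6*k + 5)*factorial(k + 3)/(3*3**k)
s_(k+1) − s_k = (3*k**3 + 6*k**2 + 23*k + 9)*factorial(k + 2)/(3*3**k)
(s_(k+1) − s_k) − t_k = 0

valid (s_(k+1) − s_k reduces to t_k)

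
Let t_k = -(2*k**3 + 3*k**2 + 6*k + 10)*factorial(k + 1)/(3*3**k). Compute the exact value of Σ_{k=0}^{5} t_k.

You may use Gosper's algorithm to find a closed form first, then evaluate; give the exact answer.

Σ = -41764/81

Step 1: r(k) = (2*k**4 + 13*k**3 + 36*k**2 + 57*k + 42)/(3*(2*k**3 + 3*k**2 + 6*k + 10)).
So A=k/3 + 2/3 and B=1, with C=k**3 + 3*k**2/2 + 3*k + 5.
Solve (k/3 + 2/3)·f(k+1) − (1)·f(k) = k**3 + 3*k**2/2 + 3*k + 5.
From deg A=1, deg B=0, deg C=3: d=2.
Coefficient equations give f(k) = 3*(2*k**2 + k - 4)/2.
So s_k = (B(k−1)f/C)·t_k = (3*(2*k**2 + k - 4)/(2*k**3 + 3*k**2 + 6*k + 10))·t_k = -(2*k**2 + k - 4)*factorial(k + 1)/3**k.
Check: Δs_k = -(2*k**3 + 3*k**2 + 6*k + 10)*factorial(k + 1)/(3*3**k). ✓
Σ_(k=0)^(5) t_k = s_(6) − s_(0) = -41440/81 − (4) = -41764/81.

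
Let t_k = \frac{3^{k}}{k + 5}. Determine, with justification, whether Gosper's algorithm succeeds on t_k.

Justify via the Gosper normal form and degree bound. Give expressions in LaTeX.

No; the degree bound rules out any f.

The ratio is 3*(k + 5)/(k + 6).
Gosper form: A/B · C(k+1)/C(k) with A=3*k + 15, B=k + 6, C=1.
Solve (3*k + 15)·f(k+1) − (k + 5)·f(k) = 1.
From deg A=1, deg B=1, deg C=0: d=-1.
Negative degree bound (-1): no f exists, t_k not Gosper-summable.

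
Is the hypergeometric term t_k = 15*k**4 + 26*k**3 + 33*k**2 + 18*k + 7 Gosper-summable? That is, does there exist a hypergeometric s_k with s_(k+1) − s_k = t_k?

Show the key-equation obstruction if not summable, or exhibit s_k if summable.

Yes. s_k = k*(3*k**4 - k**3 + 3*k**2 - k + 3).

r(k) = (15*k**4 + 86*k**3 + 201*k**2 + 222*k + 99)/(15*k**4 + 26*k**3 + 33*k**2 + 18*k + 7) after simplifying.
Take A(k)=1, B(k)=1, C(k)=k**4 + 26*k**3/15 + 11*k**2/5 + 6*k/5 + 7/15.
Need (1)·f(k+1) − (1)·f(k) = k**4 + 26*k**3/15 + 11*k**2/5 + 6*k/5 + 7/15.
deg f ≤ 5 (via 0,0,4).
Match coefficients ⇒ f(k) = k*(3*k**4 - k**3 + 3*k**2 - k + 3)/15.
Get s_k = R·t_k = k*(3*k**4 - k**3 + 3*k**2 - k + 3) with R(k) = B(k−1)f(k)/C(k) = k*(3*k**4 - k**3 + 3*k**2 - k + 3)/((k**2 + k + 1)*(15*k**2 + 11*k + 7)).
s_(k+1) − s_k = 15*k**4 + 26*k**3 + 33*k**2 + 18*k + 7 = t_k.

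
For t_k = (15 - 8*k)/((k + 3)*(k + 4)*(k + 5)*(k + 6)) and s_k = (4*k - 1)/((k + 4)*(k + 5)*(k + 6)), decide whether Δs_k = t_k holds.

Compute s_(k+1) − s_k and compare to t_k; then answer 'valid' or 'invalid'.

s_(k+1) = (4*k + 3)/((k + 5)*(k + 6)*(k + 7))
s_(k+1) − s_k = (19 - 8*k)/(k**4 + 22*k**3 + 179*k**2 + 638*k + 840)
(s_(k+1) − s_k) − t_k = 12*(3*k - 4)/(k**5 + 25*k**4 + 245*k**3 + 1175*k**2 + 2754*k + 2520)

Invalid: residual 12*(3*k - 4)/(k**5 + 25*k**4 + 245*k**3 + 1175*k**2 + 2754*k + 2520) ≠ 0.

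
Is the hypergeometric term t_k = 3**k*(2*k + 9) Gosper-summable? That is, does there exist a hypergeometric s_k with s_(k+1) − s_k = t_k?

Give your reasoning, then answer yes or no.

The ratio is 3*(2*k + 11)/(2*k + 9).
Gosper form: A/B · C(k+1)/C(k) with A=3, B=1, C=k + 9/2.
Set up (3)·f(k+1) − (1)·f(k) − (k + 9/2) = 0.
Degrees (0,0,1) ⇒ d ≤ 1.
A polynomial solution: f(k) = (k + 3)/2.
Certificate R = B(k−1)f/C = (k + 3)/(2*k + 9) gives s_k = 3**k*(k + 3).
s_(k+1) − s_k = 3**k*(2*k + 9) = t_k.

Yes. s_k = 3**k*(k + 3).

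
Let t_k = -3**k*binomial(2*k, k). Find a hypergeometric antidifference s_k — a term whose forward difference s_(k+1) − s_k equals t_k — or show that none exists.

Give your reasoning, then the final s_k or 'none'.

not Gosper-summable; s_k does not exist

Compute t_(k+1)/t_k: get 6*(2*k + 1)/(k + 1).
So A=12*k + 6 and B=k + 1, with C=1.
Set up (12*k + 6)·f(k+1) − (k)·f(k) − (1) = 0.
Degrees (1,1,0) ⇒ d ≤ -1.
deg f ≤ -1 is impossible — no certificate.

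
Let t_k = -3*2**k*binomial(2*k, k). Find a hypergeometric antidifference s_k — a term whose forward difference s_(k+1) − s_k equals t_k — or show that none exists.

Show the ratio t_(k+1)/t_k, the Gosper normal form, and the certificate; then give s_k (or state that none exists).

r(k) = 4*(2*k + 1)/(k + 1) after simplifying.
Gosper form: A/B · C(k+1)/C(k) with A=8*k + 4, B=k + 1, C=1.
Need (8*k + 4)·f(k+1) − (k)·f(k) = 1.
deg f ≤ -1 (via 1,1,0).
Bound -1 < 0, so the key equation has no polynomial solution.

not Gosper-summable; s_k does not exist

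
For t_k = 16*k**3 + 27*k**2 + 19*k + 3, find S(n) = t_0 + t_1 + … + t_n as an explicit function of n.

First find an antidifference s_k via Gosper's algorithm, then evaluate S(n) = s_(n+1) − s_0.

r(k) = (16*k**3 + 75*k**2 + 121*k + 65)/(16*k**3 + 27*k**2 + 19*k + 3) after simplifying.
Gosper form: A/B · C(k+1)/C(k) with A=1, B=1, C=k**3 + 27*k**2/16 + 19*k/16 + 3/16.
Key eq: (1)·f(k+1) = (1)·f(k) + (k**3 + 27*k**2/16 + 19*k/16 + 3/16).
d = 4 from the (0,0,3) case.
Solving with deg f ≤ 4: f(k) = k*(4*k**3 + k**2 - 2)/16.
Get s_k = R·t_k = k*(4*k**3 + k**2 - 2) with R(k) = B(k−1)f(k)/C(k) = k*(4*k**3 + k**2 - 2)/(16*k**3 + 27*k**2 + 19*k + 3).
Verify: 16*k**3 + 27*k**2 + 19*k + 3 matches t_k.
Telescope: S(n) = s_(n+1) − s_(0) = 4*n**4 + 17*n**3 + 27*n**2 + 17*n + 3 − (0) = 4*n**4 + 17*n**3 + 27*n**2 + 17*n + 3.

S(n) = 4*n**4 + 17*n**3 + 27*n**2 + 17*n + 3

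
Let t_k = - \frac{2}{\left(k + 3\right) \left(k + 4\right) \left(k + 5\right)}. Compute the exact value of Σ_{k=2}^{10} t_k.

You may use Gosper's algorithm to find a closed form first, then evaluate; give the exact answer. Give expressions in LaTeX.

t_(k+1)/t_k = (k + 3)/(k + 6).
A = k + 3, B = k + 6, C = 1.
Solve (k + 3)·f(k+1) − (k + 5)·f(k) = 1.
Degrees (1,1,0) ⇒ d ≤ 2.
Solve for f: f(k) = k*(k + 7)/24 (degree 2 ≤ 2).
R(k) = B(k−1)·f(k)/C(k) = k*(k + 5)*(k + 7)/24; s_k = R·t_k = k*(-k - 7)/(12*(k + 3)*(k + 4)).
Check: Δs_k = -2/(k**3 + 12*k**2 + 47*k + 60). ✓
Sum = s_(11) − s_(2); s_(11) = -11/140, s_(2) = -1/20 ⇒ -1/35.

Σ = -1/35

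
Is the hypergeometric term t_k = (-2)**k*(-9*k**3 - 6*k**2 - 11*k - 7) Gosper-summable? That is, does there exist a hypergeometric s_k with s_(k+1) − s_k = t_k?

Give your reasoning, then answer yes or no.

Ratio r(k) = 2*(-9*k**3 - 33*k**2 - 50*k - 33)/(9*k**3 + 6*k**2 + 11*k + 7).
Normal form (A,B,C) = (-2, 1, k**3 + 2*k**2/3 + 11*k/9 + 7/9).
f must satisfy (-2)·f(k+1) − (1)·f(k) = k**3 + 2*k**2/3 + 11*k/9 + 7/9.
Bound: deg f ≤ 3.
A polynomial solution: f(k) = -(3*k**3 - 4*k**2 + 3*k + 1)/9.
So s_k = (B(k−1)f/C)·t_k = (-(3*k**3 - 4*k**2 + 3*k + 1)/(9*k**3 + 6*k**2 + 11*k + 7))·t_k = (-2)**k*(3*k**3 - 4*k**2 + 3*k + 1).
Verify: (-2)**k*(-9*k**3 - 6*k**2 - 11*k - 7) matches t_k.

Yes. s_k = (-2)**k*(3*k**3 - 4*k**2 + 3*k + 1).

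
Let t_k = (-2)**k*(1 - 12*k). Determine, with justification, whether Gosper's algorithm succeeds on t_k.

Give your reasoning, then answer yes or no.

Yes. s_k = (-2)**k*(4*k - 3).

The ratio is 2*(-12*k - 11)/(12*k - 1).
Gosper form: A/B · C(k+1)/C(k) with A=-2, B=1, C=k - 1/12.
f must satisfy (-2)·f(k+1) − (1)·f(k) = k - 1/12.
From deg A=0, deg B=0, deg C=1: d=1.
A polynomial solution: f(k) = -(4*k - 3)/12.
Get s_k = R·t_k = (-2)**k*(4*k - 3) with R(k) = B(k−1)f(k)/C(k) = -(4*k - 3)/(12*k - 1).
Verify: (-2)**k*(1 - 12*k) matches t_k.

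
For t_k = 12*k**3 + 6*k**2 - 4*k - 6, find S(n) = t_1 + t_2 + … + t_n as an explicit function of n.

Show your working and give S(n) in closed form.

Ratio r(k) = (6*k**3 + 21*k**2 + 22*k + 4)/(6*k**3 + 3*k**2 - 2*k - 3).
So A=1 and B=1, with C=k**3 + k**2/2 - k/3 - 1/2.
Need (1)·f(k+1) − (1)·f(k) = k**3 + k**2/2 - k/3 - 1/2.
Bound: deg f ≤ 4.
Match coefficients ⇒ f(k) = k*(3*k**3 - 4*k**2 - 2*k - 3)/12.
Certificate R = B(k−1)f/C = k*(3*k**3 - 4*k**2 - 2*k - 3)/(2*(6*k**3 + 3*k**2 - 2*k - 3)) gives s_k = k*(3*k**3 - 4*k**2 - 2*k - 3).
s_(k+1) − s_k = 12*k**3 + 6*k**2 - 4*k - 6 = t_k.
Evaluate: s_(n+1) = 3*n**4 + 8*n**3 + 4*n**2 - 7*n - 6; subtract s_(1) = -6 ⇒ S(n) = n*(3*n**3 + 8*n**2 + 4*n - 7).

S(n) = n*(3*n**3 + 8*n**2 + 4*n - 7)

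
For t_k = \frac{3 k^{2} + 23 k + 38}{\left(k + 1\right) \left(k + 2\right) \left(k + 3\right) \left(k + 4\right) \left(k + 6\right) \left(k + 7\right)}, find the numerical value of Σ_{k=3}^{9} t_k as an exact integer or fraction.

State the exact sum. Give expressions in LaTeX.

r(k) = (k + 1)*(k + 6)*(23*k + 3*(k + 1)**2 + 61)/((k + 5)*(k + 8)*(3*k**2 + 23*k + 38)) after simplifying.
Gosper form: A/B · C(k+1)/C(k) with A=k + 1, B=k + 8, C=k**3 + 38*k**2/3 + 51*k + 190/3.
Solve (k + 1)·f(k+1) − (k + 7)·f(k) = k**3 + 38*k**2/3 + 51*k + 190/3.
Bound: deg f ≤ 6.
Match coefficients ⇒ f(k) = k*(k + 2)*(k + 4)*(k + 5)*(k**2 + 10*k + 27)/54.
Then R = B(k−1)f/C = k*(k + 2)*(k + 4)*(k + 7)*(k**2 + 10*k + 27)/(18*(3*k**2 + 23*k + 38)), so s_k = R(k)·t_k = k*(k**2 + 10*k + 27)/(18*(k**3 + 10*k**2 + 27*k + 18)).
s_(k+1) − s_k = (3*k**2 + 23*k + 38)/(k**6 + 23*k**5 + 207*k**4 + 925*k**3 + 2144*k**2 + 2412*k + 1008) = t_k.
Telescoping: Σ = s_(10) − s_(3) = 1135/20592 − (11/216) = 259/61776.

Σ = 259/61776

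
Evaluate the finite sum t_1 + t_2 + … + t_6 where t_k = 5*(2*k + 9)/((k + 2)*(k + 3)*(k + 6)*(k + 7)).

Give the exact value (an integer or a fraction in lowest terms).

Σ = 160/819

Step 1: r(k) = (k + 2)*(k + 6)*(2*k + 11)/((k + 4)*(k + 8)*(2*k + 9)).
So A=k + 2 and B=k + 8, with C=k**3 + 27*k**2/2 + 121*k/2 + 90.
Need (k + 2)·f(k+1) − (k + 7)·f(k) = k**3 + 27*k**2/2 + 121*k/2 + 90.
deg f ≤ 5 (via 1,1,3).
Solve for f: f(k) = k*(k + 3)*(k + 4)*(k + 5)*(k + 8)/24 (degree 5 ≤ 5).
Certificate R = B(k−1)f/C = k*(k + 3)*(k + 7)*(k + 8)/(12*(2*k + 9)) gives s_k = 5*k*(k + 8)/(12*(k**2 + 8*k + 12)).
Δs = 5*(2*k + 9)/(k**4 + 18*k**3 + 113*k**2 + 288*k + 252), as required.
Σ_(k=1)^(6) t_k = s_(7) − s_(1) = 175/468 − (5/28) = 160/819.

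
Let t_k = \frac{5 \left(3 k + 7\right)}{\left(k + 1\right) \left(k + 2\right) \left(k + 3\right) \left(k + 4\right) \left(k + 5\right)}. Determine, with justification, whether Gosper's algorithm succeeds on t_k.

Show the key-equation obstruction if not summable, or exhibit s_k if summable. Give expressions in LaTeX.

t_(k+1)/t_k = (k + 1)*(3*k + 10)/((k + 6)*(3*k + 7)).
Take A(k)=k + 1, B(k)=k + 6, C(k)=k + 7/3.
f must satisfy (k + 1)·f(k+1) − (k + 5)·f(k) = k + 7/3.
deg f ≤ 4 (via 1,1,1).
Match coefficients ⇒ f(k) = k*(k + 2)*(k**2 + 8*k + 19)/36.
R(k) = B(k−1)·f(k)/C(k) = k*(k + 2)*(k + 5)*(k**2 + 8*k + 19)/(12*(3*k + 7)); s_k = R·t_k = 5*k*(k**2 + 8*k + 19)/(12*(k**3 + 8*k**2 + 19*k + 12)).
Check: Δs_k = 5*(3*k + 7)/(k**5 + 15*k**4 + 85*k**3 + 225*k**2 + 274*k + 120). ✓

Yes. s_k = \frac{5 k \left(k^{2} + 8 k + 19\right)}{12 \left(k^{3} + 8 k^{2} + 19 k + 12\right)}.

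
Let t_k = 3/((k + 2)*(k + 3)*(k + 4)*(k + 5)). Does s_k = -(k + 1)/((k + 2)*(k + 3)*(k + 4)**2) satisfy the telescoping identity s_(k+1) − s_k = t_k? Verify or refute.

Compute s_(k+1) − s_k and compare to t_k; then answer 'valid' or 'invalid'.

Invalid: residual 3*(-4*k - 17)/(k**6 + 23*k**5 + 217*k**4 + 1073*k**3 + 2926*k**2 + 4160*k + 2400) ≠ 0.

s_(k+1) = (-k - 2)/((k + 3)*(k + 4)*(k + 5)**2)
s_(k+1) − s_k = 3*(k**2 + 5*k + 3)/(k**6 + 23*k**5 + 217*k**4 + 1073*k**3 + 2926*k**2 + 4160*k + 2400)
(s_(k+1) − s_k) − t_k = 3*(-4*k - 17)/(k**6 + 23*k**5 + 217*k**4 + 1073*k**3 + 2926*k**2 + 4160*k + 2400)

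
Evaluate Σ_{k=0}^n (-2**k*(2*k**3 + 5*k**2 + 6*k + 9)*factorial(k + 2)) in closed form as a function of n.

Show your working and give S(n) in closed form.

Ratio r(k) = 2*(2*k**4 + 17*k**3 + 55*k**2 + 88*k + 66)/(2*k**3 + 5*k**2 + 6*k + 9).
So A=2*k + 6 and B=1, with C=k**3 + 5*k**2/2 + 3*k + 9/2.
Solve (2*k + 6)·f(k+1) − (1)·f(k) = k**3 + 5*k**2/2 + 3*k + 9/2.
d = 2 from the (1,0,3) case.
A polynomial solution: f(k) = (k**2 - 2*k + 3)/2.
Get s_k = R·t_k = -2**k*(k**2 - 2*k + 3)*factorial(k + 2) with R(k) = B(k−1)f(k)/C(k) = (k**2 - 2*k + 3)/(2*k**3 + 5*k**2 + 6*k + 9).
Check: Δs_k = -2**k*(2*k**3 + 5*k**2 + 6*k + 9)*factorial(k + 2). ✓
s_(n+1) = -2**(n + 1)*(n**2 + 2)*factorial(n + 3) and s_(0) = -6, so S(n) = -2*2**n*n**2*factorial(n + 3) - 4*2**n*factorial(n + 3) + 6.

S(n) = -2*2**n*n**2*factorial(n + 3) - 4*2**n*factorial(n + 3) + 6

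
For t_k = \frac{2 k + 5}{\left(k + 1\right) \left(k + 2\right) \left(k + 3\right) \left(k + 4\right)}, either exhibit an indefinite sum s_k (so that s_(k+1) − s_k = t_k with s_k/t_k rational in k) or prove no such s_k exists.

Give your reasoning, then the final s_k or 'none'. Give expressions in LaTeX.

s_k = \frac{k \left(k + 4\right)}{3 \left(k^{2} + 4 k + 3\right)}

t_(k+1)/t_k = (k + 1)*(2*k + 7)/((k + 5)*(2*k + 5)).
Gosper form: A/B · C(k+1)/C(k) with A=k + 1, B=k + 5, C=k + 5/2.
Key eq: (k + 1)·f(k+1) = (k + 4)·f(k) + (k + 5/2).
From deg A=1, deg B=1, deg C=1: d=3.
Coefficient equations give f(k) = k*(k + 2)*(k + 4)/6.
Get s_k = R·t_k = k*(k + 4)/(3*(k**2 + 4*k + 3)) with R(k) = B(k−1)f(k)/C(k) = k*(k + 2)*(k + 4)**2/(3*(2*k + 5)).
Check: Δs_k = (2*k + 5)/(k**4 + 10*k**3 + 35*k**2 + 50*k + 24). ✓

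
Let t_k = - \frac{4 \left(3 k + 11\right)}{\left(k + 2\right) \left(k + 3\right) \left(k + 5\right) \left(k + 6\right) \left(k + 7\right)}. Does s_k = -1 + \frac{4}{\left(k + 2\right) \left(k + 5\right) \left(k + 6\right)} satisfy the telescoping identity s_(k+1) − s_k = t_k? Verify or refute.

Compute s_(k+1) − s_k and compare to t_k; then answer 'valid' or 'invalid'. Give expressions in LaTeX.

Valid — Δs_k = t_k.

s_(k+1) = -1 + 4/((k + 3)*(k + 6)*(k + 7))
s_(k+1) − s_k = 4*(-3*k - 11)/(k**5 + 23*k**4 + 203*k**3 + 853*k**2 + 1692*k + 1260)
(s_(k+1) − s_k) − t_k = 0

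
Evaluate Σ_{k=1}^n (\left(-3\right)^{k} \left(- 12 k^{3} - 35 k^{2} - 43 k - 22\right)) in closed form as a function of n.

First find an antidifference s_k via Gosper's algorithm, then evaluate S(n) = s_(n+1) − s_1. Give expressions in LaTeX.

t_(k+1)/t_k = 3*(-12*k**3 - 71*k**2 - 149*k - 112)/(12*k**3 + 35*k**2 + 43*k + 22).
Take A(k)=-3, B(k)=1, C(k)=k**3 + 35*k**2/12 + 43*k/12 + 11/6.
f must satisfy (-3)·f(k+1) − (1)·f(k) = k**3 + 35*k**2/12 + 43*k/12 + 11/6.
deg f ≤ 3 (via 0,0,3).
Coefficient equations give f(k) = -(3*k**3 + 2*k**2 + k + 1)/12.
Certificate R = B(k−1)f/C = -(3*k**3 + 2*k**2 + k + 1)/(12*k**3 + 35*k**2 + 43*k + 22) gives s_k = (-3)**k*(3*k**3 + 2*k**2 + k + 1).
s_(k+1) − s_k = (-3)**k*(-12*k**3 - 35*k**2 - 43*k - 22) = t_k.
Σ_(k=1)^n t_k = s_(n+1) − s_(1) = ((-3)**(n + 1)*(3*n**3 + 11*n**2 + 14*n + 7)) − (-21), i.e. -9*(-3)**n*n**3 - 33*(-3)**n*n**2 - 42*(-3)**n*n - 21*(-3)**n + 21.

S(n) = - 9 \left(-3\right)^{n} n^{3} - 33 \left(-3\right)^{n} n^{2} - 42 \left(-3\right)^{n} n - 21 \left(-3\right)^{n} + 21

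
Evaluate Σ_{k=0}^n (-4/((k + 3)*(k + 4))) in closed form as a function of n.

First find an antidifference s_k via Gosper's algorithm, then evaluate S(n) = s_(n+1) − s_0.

Ratio r(k) = (k + 3)/(k + 5).
Take A(k)=k + 3, B(k)=k + 5, C(k)=1.
Key eq: (k + 3)·f(k+1) = (k + 4)·f(k) + (1).
deg f ≤ 1 (via 1,1,0).
Coefficient equations give f(k) = k/3.
Get s_k = R·t_k = -4*k/(3*k + 9) with R(k) = B(k−1)f(k)/C(k) = k*(k + 4)/3.
s_(k+1) − s_k = -4/(k**2 + 7*k + 12) = t_k.
Evaluate: s_(n+1) = 4*(-n - 1)/(3*(n + 4)); subtract s_(0) = 0 ⇒ S(n) = 4*(-n - 1)/(3*(n + 4)).

S(n) = 4*(-n - 1)/(3*(n + 4))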